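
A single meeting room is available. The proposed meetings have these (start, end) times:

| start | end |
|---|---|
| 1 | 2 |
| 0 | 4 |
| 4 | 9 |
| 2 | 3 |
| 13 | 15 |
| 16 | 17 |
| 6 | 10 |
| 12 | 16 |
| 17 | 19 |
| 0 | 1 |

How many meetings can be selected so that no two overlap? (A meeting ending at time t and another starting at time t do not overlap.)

By end time: (0,1), (1,2), (2,3), (0,4), (4,9), (6,10), (13,15), (12,16), (16,17), (17,19).
Pick (0,1); next start ≥ 1 → (1,2); next start ≥ 2 → (2,3); next start ≥ 3 → (4,9); next start ≥ 9 → (13,15); next start ≥ 15 → (16,17); next start ≥ 17 → (17,19).
Selected 7 meetings.

7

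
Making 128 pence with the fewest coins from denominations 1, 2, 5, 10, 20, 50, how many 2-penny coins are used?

1

128 − 2×50→28 − 1×20→8 − 1×5→3 − 1×2→1 − 1×1→0
Count of 2: 1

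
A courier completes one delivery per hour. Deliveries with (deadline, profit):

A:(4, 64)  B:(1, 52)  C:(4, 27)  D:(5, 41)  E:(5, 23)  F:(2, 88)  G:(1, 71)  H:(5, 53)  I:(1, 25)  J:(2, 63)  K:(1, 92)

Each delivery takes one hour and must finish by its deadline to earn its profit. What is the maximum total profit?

338

Take jobs in profit order; each goes to the latest open slot no later than its deadline.
By profit: K(d1,92), F(d2,88), G(d1,71), A(d4,64), J(d2,63), H(d5,53), B(d1,52), D(d5,41), C(d4,27), I(d1,25), E(d5,23)
K→slot 1; F→slot 2; G skipped; A→slot 4; J skipped; H→slot 5; B skipped; D→slot 3; C skipped; I skipped; E skipped.
Profit = 92 + 88 + 41 + 64 + 53 = 338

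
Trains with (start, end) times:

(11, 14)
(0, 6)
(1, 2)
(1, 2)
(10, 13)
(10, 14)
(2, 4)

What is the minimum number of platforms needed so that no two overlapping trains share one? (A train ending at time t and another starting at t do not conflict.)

3

starts: [0, 1, 1, 2, 10, 10, 11]
ends:   [2, 2, 4, 6, 13, 14, 14]
s0→1 s1→2 s1→3  — peak 3.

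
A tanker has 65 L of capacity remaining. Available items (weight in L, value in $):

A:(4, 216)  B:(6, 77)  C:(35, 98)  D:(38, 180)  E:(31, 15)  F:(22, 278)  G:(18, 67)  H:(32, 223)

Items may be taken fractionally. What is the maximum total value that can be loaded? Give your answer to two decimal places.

798.74

Greedy by value/weight ratio, highest first.
Order: A (216/4=54.00) > B (77/6=12.83) > F (278/22=12.64) > H (223/32=6.97) > D (180/38=4.74) > G (67/18=3.72) > C (98/35=2.80) > E (15/31=0.48)
Fill: take A (4 @ 216) → take B (6 @ 77) → take F (22 @ 278) → take H (32 @ 223) → take 1/38 of D → 4.74; 65/65 used.
Total value = 798.74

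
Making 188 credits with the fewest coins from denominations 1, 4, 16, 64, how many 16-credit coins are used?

3

Use the largest denomination that fits, subtract, and repeat.
188 = 2×64 + 3×16 + 3×4
Count of 16: 3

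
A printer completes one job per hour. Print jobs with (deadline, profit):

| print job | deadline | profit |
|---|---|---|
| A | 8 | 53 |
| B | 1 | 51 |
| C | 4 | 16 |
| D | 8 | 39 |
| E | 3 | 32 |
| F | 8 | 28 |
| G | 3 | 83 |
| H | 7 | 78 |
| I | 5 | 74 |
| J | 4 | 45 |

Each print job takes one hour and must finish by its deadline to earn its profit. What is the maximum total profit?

455

Take jobs in profit order; each goes to the latest open slot no later than its deadline.
Profit order: G=83 H=78 I=74 A=53 B=51 J=45 D=39 E=32 F=28 C=16
Assign: G→slot 3, H→slot 7, I→slot 5, A→slot 8, B→slot 1, J→slot 4, D→slot 6, E→slot 2, F skipped, C skipped.
Slots: [1:B] [2:E] [3:G] [4:J] [5:I] [6:D] [7:H] [8:A]
Profit = 51 + 32 + 83 + 45 + 74 + 39 + 78 + 53 = 455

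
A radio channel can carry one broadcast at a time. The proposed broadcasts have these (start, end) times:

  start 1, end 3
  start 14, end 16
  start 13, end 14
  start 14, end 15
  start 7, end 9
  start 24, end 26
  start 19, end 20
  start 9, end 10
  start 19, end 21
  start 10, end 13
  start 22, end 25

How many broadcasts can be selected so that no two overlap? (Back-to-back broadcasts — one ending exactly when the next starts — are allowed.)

Greedy by earliest finish: after sorting by end time, pick each interval compatible with the last pick.
By end time: (1,3), (7,9), (9,10), (10,13), (13,14), (14,15), (14,16), (19,20), (19,21), (22,25), (24,26).
Pick (1,3); next start ≥ 3 → (7,9); next start ≥ 9 → (9,10); next start ≥ 10 → (10,13); next start ≥ 13 → (13,14); next start ≥ 14 → (14,15); next start ≥ 15 → (19,20); next start ≥ 20 → (22,25).
Selected 8 broadcasts.

8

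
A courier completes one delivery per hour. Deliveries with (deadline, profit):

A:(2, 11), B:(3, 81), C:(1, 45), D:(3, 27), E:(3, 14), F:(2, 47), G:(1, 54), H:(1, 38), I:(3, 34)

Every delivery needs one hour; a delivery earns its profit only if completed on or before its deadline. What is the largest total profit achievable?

182

Sort by profit descending; place each in the latest free slot ≤ its deadline.
Profit order: B=81 G=54 F=47 C=45 H=38 I=34 D=27 E=14 A=11
Assign: B→slot 3, G→slot 1, F→slot 2, C skipped, H skipped, I skipped, D skipped, E skipped, A skipped.
Slots: [1:G] [2:F] [3:B]
Profit = 54 + 47 + 81 = 182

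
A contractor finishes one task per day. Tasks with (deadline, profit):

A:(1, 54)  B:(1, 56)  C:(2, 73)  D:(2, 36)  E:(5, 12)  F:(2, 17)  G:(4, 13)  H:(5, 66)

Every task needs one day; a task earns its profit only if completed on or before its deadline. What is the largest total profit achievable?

By profit: C(d2,73), H(d5,66), B(d1,56), A(d1,54), D(d2,36), F(d2,17), G(d4,13), E(d5,12)
C→slot 2; H→slot 5; B→slot 1; A skipped; D skipped; F skipped; G→slot 4; E→slot 3.
Profit = 56 + 73 + 12 + 13 + 66 = 220

220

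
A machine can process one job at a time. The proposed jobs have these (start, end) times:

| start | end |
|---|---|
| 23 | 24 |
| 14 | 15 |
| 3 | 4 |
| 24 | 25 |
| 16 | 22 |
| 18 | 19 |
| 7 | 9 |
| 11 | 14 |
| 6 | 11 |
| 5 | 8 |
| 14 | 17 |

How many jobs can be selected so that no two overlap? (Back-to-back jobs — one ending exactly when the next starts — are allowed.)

7

Order by finish time; keep every interval that doesn't clash with the previous kept one.
By end time: (3,4), (5,8), (7,9), (6,11), (11,14), (14,15), (14,17), (18,19), (16,22), (23,24), (24,25).
Pick (3,4); next start ≥ 4 → (5,8); next start ≥ 8 → (11,14); next start ≥ 14 → (14,15); next start ≥ 15 → (18,19); next start ≥ 19 → (23,24); next start ≥ 24 → (24,25).
Selected 7 jobs.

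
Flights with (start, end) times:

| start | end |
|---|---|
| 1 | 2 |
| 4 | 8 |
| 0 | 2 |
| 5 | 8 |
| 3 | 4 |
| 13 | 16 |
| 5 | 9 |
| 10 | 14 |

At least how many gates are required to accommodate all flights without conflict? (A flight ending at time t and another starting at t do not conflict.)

3

starts: [0, 1, 3, 4, 5, 5, 10, 13]
ends:   [2, 2, 4, 8, 8, 9, 14, 16]
s0→1 s1→2 e2→1 e2→0 s3→1 e4→0 s4→1 s5→2 s5→3  — peak 3.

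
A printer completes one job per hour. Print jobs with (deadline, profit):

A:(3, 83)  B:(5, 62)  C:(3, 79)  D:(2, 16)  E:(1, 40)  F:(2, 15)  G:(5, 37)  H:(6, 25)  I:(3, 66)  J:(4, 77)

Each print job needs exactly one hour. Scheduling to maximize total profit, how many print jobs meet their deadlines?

Profit order: A=83 C=79 J=77 I=66 B=62 E=40 G=37 H=25 D=16 F=15
Assign: A→slot 3, C→slot 2, J→slot 4, I→slot 1, B→slot 5, E skipped, G skipped, H→slot 6, D skipped, F skipped.
Slots: [1:I] [2:C] [3:A] [4:J] [5:B] [6:H]
6 of 10 scheduled.

6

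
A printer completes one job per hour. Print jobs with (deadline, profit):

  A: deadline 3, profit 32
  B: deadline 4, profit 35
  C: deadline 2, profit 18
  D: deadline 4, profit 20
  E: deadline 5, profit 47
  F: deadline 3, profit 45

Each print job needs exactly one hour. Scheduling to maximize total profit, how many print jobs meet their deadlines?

5

By profit: E(d5,47), F(d3,45), B(d4,35), A(d3,32), D(d4,20), C(d2,18)
E→slot 5; F→slot 3; B→slot 4; A→slot 2; D→slot 1; C skipped.
5 of 6 scheduled.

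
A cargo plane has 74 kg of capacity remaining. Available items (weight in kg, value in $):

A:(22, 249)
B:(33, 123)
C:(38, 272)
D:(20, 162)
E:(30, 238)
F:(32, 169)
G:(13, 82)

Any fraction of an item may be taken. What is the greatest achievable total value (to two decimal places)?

663.32

Ratios (sorted): A 11.32, D 8.10, E 7.93, C 7.16, G 6.31, F 5.28, B 3.73
take A (22 @ 249); take D (20 @ 162); take E (30 @ 238); take 2/38 of C → 14.32. Capacity used 74/74.
Total value = 663.32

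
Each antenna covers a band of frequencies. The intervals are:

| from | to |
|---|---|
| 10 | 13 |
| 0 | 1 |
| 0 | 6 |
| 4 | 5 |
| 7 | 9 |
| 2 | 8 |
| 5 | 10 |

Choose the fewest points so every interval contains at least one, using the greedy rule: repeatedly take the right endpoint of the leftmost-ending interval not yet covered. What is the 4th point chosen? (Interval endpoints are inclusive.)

Sort by right endpoint; whenever an interval is uncovered, place a point at its right end.
By right end: [0,1]  [4,5]  [0,6]  [2,8]  [7,9]  [5,10]  [10,13]
[0,1] uncovered → point at 1; [4,5] uncovered → point at 5; [7,9] uncovered → point at 9; [10,13] uncovered → point at 13.
Points: 1, 5, 9, 13 (4 total).

13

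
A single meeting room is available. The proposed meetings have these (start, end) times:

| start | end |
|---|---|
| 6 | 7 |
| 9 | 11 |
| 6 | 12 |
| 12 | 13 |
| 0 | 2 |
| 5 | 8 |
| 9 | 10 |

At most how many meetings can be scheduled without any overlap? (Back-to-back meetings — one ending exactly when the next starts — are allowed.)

Sorted by end: (0,2)  (6,7)  (5,8)  (9,10)  (9,11)  (6,12)  (12,13)
take (0,2); take (6,7); take (9,10); skip (6,12); take (12,13).
Selected 4 meetings.

4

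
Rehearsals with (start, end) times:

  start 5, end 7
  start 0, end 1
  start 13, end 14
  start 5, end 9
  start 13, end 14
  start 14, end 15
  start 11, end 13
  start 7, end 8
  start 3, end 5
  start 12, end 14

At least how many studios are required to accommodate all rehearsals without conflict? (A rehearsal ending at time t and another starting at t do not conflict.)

3

The answer is the maximum number of intervals overlapping at any instant.
Events (time:±→running): 0:+→1 1:-→0 3:+→1 5:-→0 5:+→1 5:+→2 7:-→1 7:+→2 8:-→1 9:-→0 11:+→1 12:+→2 13:-→1 13:+→2 13:+→3 … peak 3.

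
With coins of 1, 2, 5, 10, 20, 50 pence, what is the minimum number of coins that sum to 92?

92 − 1×50→42 − 2×20→2 − 1×2→0
Total coins = 1 + 2 + 1 = 4

4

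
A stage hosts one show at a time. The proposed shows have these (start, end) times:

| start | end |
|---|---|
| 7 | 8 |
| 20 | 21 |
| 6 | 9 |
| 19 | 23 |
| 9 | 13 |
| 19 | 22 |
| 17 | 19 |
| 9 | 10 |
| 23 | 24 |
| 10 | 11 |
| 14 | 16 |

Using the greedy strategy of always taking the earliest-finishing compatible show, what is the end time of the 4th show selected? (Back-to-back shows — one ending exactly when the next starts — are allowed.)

16

Greedy by earliest finish: after sorting by end time, pick each interval compatible with the last pick.
By end time: (7,8), (6,9), (9,10), (10,11), (9,13), (14,16), (17,19), (20,21), (19,22), (19,23), (23,24).
Pick (7,8); next start ≥ 8 → (9,10); next start ≥ 10 → (10,11); next start ≥ 11 → (14,16); next start ≥ 16 → (17,19); next start ≥ 19 → (20,21); next start ≥ 21 → (23,24).
Selected: (7,8) (9,10) (10,11) (14,16) (17,19) (20,21) (23,24)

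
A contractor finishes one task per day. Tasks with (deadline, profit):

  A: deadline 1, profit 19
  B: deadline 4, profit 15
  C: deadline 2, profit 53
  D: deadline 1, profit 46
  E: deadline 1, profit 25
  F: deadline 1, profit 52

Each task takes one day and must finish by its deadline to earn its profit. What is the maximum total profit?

120

Sort by profit descending; place each in the latest free slot ≤ its deadline.
By profit: C(d2,53), F(d1,52), D(d1,46), E(d1,25), A(d1,19), B(d4,15)
C→slot 2; F→slot 1; D skipped; E skipped; A skipped; B→slot 4.
Profit = 52 + 53 + 15 = 120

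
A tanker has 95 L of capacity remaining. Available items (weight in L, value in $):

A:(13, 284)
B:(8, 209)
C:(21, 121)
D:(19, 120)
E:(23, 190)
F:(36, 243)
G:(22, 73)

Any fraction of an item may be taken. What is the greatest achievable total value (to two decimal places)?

Order: B (209/8=26.12) > A (284/13=21.85) > E (190/23=8.26) > F (243/36=6.75) > D (120/19=6.32) > C (121/21=5.76) > G (73/22=3.32)
Fill: take B (8 @ 209) → take A (13 @ 284) → take E (23 @ 190) → take F (36 @ 243) → take 15/19 of D → 94.74; 95/95 used.
Total value = 1020.74

1020.74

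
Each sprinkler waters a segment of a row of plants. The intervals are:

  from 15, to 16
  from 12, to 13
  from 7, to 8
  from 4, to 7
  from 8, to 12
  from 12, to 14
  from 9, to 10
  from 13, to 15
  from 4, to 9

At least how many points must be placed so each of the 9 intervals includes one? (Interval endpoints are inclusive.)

4

Process intervals by earliest right end; each time one isn't hit yet, stab at its right endpoint.
By right end: [4,7]  [7,8]  [4,9]  [9,10]  [8,12]  [12,13]  [12,14]  [13,15]  [15,16]
[4,7] uncovered → point at 7; [9,10] uncovered → point at 10; [12,13] uncovered → point at 13; [15,16] uncovered → point at 16.
Points: 7, 10, 13, 16 (4 total).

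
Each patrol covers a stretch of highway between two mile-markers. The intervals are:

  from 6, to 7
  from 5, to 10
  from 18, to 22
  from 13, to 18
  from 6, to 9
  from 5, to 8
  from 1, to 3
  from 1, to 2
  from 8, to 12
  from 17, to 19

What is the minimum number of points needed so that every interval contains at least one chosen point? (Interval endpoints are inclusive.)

Process intervals by earliest right end; each time one isn't hit yet, stab at its right endpoint.
Sorted: [1,2] [1,3] [6,7] [5,8] [6,9] [5,10] [8,12] [13,18] [17,19] [18,22]
{[1,2],[1,3]} hit by 2; {[6,7],[5,8],[6,9],[5,10]} hit by 7; {[8,12]} hit by 12; {[13,18],[17,19],[18,22]} hit by 18.
Points: 2, 7, 12, 18 (4 total).

4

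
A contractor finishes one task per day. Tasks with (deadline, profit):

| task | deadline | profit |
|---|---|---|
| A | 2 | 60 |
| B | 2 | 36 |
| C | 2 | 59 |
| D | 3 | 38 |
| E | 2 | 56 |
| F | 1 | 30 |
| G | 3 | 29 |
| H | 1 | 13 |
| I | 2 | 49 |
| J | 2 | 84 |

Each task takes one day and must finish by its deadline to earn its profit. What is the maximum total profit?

182

Take jobs in profit order; each goes to the latest open slot no later than its deadline.
By profit: J(d2,84), A(d2,60), C(d2,59), E(d2,56), I(d2,49), D(d3,38), B(d2,36), F(d1,30), G(d3,29), H(d1,13)
J→slot 2; A→slot 1; C skipped; E skipped; I skipped; D→slot 3; B skipped; F skipped; G skipped; H skipped.
Profit = 60 + 84 + 38 = 182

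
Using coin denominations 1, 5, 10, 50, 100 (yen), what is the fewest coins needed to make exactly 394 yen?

12

Use the largest denomination that fits, subtract, and repeat.
394 = 3×100 + 1×50 + 4×10 + 4×1
Total coins = 3 + 1 + 4 + 4 = 12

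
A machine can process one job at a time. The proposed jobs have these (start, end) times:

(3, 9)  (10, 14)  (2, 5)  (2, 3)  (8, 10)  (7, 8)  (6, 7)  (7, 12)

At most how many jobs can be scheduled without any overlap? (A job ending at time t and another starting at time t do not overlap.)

5

Order by finish time; keep every interval that doesn't clash with the previous kept one.
Sorted by end: (2,3)  (2,5)  (6,7)  (7,8)  (3,9)  (8,10)  (7,12)  (10,14)
take (2,3); take (6,7); take (7,8); skip (3,9); take (8,10); skip (7,12); take (10,14).
Selected 5 jobs.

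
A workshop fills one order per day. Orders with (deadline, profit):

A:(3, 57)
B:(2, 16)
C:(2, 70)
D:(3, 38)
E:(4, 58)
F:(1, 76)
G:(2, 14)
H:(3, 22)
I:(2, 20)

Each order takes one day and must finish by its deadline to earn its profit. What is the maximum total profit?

261

Sort by profit descending; place each in the latest free slot ≤ its deadline.
By profit: F(d1,76), C(d2,70), E(d4,58), A(d3,57), D(d3,38), H(d3,22), I(d2,20), B(d2,16), G(d2,14)
F→slot 1; C→slot 2; E→slot 4; A→slot 3; D skipped; H skipped; I skipped; B skipped; G skipped.
Profit = 76 + 70 + 57 + 58 = 261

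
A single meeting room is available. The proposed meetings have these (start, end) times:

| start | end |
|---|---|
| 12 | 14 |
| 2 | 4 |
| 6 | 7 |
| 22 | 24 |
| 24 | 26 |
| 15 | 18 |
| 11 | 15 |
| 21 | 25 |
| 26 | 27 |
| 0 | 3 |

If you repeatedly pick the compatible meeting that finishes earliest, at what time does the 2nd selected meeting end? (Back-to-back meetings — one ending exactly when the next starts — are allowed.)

Order by finish time; keep every interval that doesn't clash with the previous kept one.
Sorted by end: (0,3)  (2,4)  (6,7)  (12,14)  (11,15)  (15,18)  (22,24)  (21,25)  (24,26)  (26,27)
take (0,3); skip (2,4); take (6,7); take (12,14); take (15,18); take (22,24); take (24,26); take (26,27).
Selected: (0,3) (6,7) (12,14) (15,18) (22,24) (24,26) (26,27)

7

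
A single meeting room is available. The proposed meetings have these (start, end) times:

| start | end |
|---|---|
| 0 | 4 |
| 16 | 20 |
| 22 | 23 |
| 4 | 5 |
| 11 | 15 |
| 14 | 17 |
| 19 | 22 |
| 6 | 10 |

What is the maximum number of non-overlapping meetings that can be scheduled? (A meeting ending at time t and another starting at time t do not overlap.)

By end time: (0,4), (4,5), (6,10), (11,15), (14,17), (16,20), (19,22), (22,23).
Pick (0,4); next start ≥ 4 → (4,5); next start ≥ 5 → (6,10); next start ≥ 10 → (11,15); next start ≥ 15 → (16,20); next start ≥ 20 → (22,23).
Selected 6 meetings.

6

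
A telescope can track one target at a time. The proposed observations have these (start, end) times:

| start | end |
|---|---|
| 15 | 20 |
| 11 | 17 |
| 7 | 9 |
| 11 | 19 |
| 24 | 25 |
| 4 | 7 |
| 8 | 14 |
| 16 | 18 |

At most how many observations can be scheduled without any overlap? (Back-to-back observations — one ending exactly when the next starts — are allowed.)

4

Greedy by earliest finish: after sorting by end time, pick each interval compatible with the last pick.
Sorted by end: (4,7)  (7,9)  (8,14)  (11,17)  (16,18)  (11,19)  (15,20)  (24,25)
take (4,7); take (7,9); take (11,17); skip (16,18); take (24,25).
Selected 4 observations.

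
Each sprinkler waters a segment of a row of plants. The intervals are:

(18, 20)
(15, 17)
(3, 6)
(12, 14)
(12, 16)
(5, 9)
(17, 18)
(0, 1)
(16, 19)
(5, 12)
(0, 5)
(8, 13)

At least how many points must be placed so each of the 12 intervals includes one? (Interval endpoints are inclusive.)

5

Sort by right endpoint; whenever an interval is uncovered, place a point at its right end.
By right end: [0,1]  [0,5]  [3,6]  [5,9]  [5,12]  [8,13]  [12,14]  [12,16]  [15,17]  [17,18]  [16,19]  [18,20]
[0,1] uncovered → point at 1; [3,6] uncovered → point at 6; [8,13] uncovered → point at 13; [15,17] uncovered → point at 17; [18,20] uncovered → point at 20.
Points: 1, 6, 13, 17, 20 (5 total).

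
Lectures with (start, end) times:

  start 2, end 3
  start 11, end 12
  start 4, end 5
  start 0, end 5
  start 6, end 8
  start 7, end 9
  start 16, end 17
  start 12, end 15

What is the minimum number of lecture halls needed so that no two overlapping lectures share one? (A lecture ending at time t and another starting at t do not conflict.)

starts: [0, 2, 4, 6, 7, 11, 12, 16]
ends:   [3, 5, 5, 8, 9, 12, 15, 17]
s0→1 s2→2  — peak 2.

2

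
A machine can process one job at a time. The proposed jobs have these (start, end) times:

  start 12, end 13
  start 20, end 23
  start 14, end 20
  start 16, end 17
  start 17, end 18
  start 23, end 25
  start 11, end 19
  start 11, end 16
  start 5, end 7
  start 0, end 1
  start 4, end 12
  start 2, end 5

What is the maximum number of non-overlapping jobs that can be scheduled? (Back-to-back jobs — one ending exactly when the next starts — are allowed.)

8

Greedy by earliest finish: after sorting by end time, pick each interval compatible with the last pick.
Sorted by end: (0,1)  (2,5)  (5,7)  (4,12)  (12,13)  (11,16)  (16,17)  (17,18)  (11,19)  (14,20)  (20,23)  (23,25)
take (0,1); take (2,5); take (5,7); skip (4,12); take (12,13); skip (11,16); take (16,17); take (17,18); skip (14,20); take (20,23); take (23,25).
Selected 8 jobs.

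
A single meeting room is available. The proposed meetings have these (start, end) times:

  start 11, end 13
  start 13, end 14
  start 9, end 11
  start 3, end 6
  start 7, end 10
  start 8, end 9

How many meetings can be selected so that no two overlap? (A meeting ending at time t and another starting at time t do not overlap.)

5

Sorted by end: (3,6)  (8,9)  (7,10)  (9,11)  (11,13)  (13,14)
take (3,6); take (8,9); take (9,11); take (11,13); take (13,14).
Selected 5 meetings.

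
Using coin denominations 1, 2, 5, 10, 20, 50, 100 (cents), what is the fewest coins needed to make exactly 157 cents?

4

Greedy: take as many of the largest coin as possible, then repeat with the remainder.
157 − 1×100→57 − 1×50→7 − 1×5→2 − 1×2→0
Total coins = 1 + 1 + 1 + 1 = 4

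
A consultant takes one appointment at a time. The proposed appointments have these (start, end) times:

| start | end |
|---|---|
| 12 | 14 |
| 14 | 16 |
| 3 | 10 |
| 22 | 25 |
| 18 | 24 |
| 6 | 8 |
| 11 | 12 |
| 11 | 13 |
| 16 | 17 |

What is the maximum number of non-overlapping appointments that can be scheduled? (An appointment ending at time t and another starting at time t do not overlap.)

6

Order by finish time; keep every interval that doesn't clash with the previous kept one.
Sorted by end: (6,8)  (3,10)  (11,12)  (11,13)  (12,14)  (14,16)  (16,17)  (18,24)  (22,25)
take (6,8); take (11,12); take (12,14); take (14,16); take (16,17); take (18,24).
Selected 6 appointments.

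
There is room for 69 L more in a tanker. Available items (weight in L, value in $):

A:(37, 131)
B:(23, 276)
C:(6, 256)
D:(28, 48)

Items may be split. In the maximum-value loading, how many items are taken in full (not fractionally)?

Sort by value per unit weight and fill in that order.
Ratios (sorted): C 42.67, B 12.00, A 3.54, D 1.71
take C (6 @ 256); take B (23 @ 276); take A (37 @ 131); take 3/28 of D → 5.14. Capacity used 69/69.
3 item(s) taken whole; one partial (take 3/28 of D).

3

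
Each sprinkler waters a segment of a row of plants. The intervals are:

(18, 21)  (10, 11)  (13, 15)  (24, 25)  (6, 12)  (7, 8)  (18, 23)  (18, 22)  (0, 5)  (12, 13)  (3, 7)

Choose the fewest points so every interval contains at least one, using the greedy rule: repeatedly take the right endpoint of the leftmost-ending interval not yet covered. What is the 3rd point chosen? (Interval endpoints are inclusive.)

11

By right end: [0,5]  [3,7]  [7,8]  [10,11]  [6,12]  [12,13]  [13,15]  [18,21]  [18,22]  [18,23]  [24,25]
[0,5] uncovered → point at 5; [7,8] uncovered → point at 8; [10,11] uncovered → point at 11; [12,13] uncovered → point at 13; [18,21] uncovered → point at 21; [24,25] uncovered → point at 25.
Points: 5, 8, 11, 13, 21, 25 (6 total).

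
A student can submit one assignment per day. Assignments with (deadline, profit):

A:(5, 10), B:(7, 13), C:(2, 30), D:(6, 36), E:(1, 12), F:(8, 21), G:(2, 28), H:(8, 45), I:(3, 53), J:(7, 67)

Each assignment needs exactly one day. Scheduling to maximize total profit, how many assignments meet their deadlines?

8

By profit: J(d7,67), I(d3,53), H(d8,45), D(d6,36), C(d2,30), G(d2,28), F(d8,21), B(d7,13), E(d1,12), A(d5,10)
J→slot 7; I→slot 3; H→slot 8; D→slot 6; C→slot 2; G→slot 1; F→slot 5; B→slot 4; E skipped; A skipped.
8 of 10 scheduled.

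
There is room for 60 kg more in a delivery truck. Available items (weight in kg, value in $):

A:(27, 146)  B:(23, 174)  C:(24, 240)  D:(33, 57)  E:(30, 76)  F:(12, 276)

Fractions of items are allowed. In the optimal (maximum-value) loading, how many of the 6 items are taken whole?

3

Order: F (276/12=23.00) > C (240/24=10.00) > B (174/23=7.57) > A (146/27=5.41) > E (76/30=2.53) > D (57/33=1.73)
Fill: take F (12 @ 276) → take C (24 @ 240) → take B (23 @ 174) → take 1/27 of A → 5.41; 60/60 used.
3 item(s) taken whole; one partial (take 1/27 of A).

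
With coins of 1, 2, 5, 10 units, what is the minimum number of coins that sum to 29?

5

29 − 2×10→9 − 1×5→4 − 2×2→0
Total coins = 2 + 1 + 2 = 5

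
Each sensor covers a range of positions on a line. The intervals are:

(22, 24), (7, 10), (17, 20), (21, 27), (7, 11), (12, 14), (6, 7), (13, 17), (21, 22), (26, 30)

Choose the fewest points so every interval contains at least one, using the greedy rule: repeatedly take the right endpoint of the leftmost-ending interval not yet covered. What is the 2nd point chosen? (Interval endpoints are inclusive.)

14

Sorted: [6,7] [7,10] [7,11] [12,14] [13,17] [17,20] [21,22] [22,24] [21,27] [26,30]
{[6,7],[7,10],[7,11]} hit by 7; {[12,14],[13,17]} hit by 14; {[17,20]} hit by 20; {[21,22],[22,24],[21,27]} hit by 22; {[26,30]} hit by 30.
Points: 7, 14, 20, 22, 30 (5 total).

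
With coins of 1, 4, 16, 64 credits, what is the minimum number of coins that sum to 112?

112 − 1×64→48 − 3×16→0
Total coins = 1 + 3 = 4

4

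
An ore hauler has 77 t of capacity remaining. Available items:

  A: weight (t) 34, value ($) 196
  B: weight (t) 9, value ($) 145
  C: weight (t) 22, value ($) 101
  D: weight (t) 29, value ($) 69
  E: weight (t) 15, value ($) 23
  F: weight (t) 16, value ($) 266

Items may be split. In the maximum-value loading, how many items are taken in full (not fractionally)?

3

Order: F (266/16=16.62) > B (145/9=16.11) > A (196/34=5.76) > C (101/22=4.59) > D (69/29=2.38) > E (23/15=1.53)
Fill: take F (16 @ 266) → take B (9 @ 145) → take A (34 @ 196) → take 18/22 of C → 82.64; 77/77 used.
3 item(s) taken whole; one partial (take 18/22 of C).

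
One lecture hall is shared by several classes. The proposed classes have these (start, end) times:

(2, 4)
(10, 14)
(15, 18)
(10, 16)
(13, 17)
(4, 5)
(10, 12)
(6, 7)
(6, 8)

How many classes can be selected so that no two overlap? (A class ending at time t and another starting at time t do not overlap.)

5

By end time: (2,4), (4,5), (6,7), (6,8), (10,12), (10,14), (10,16), (13,17), (15,18).
Pick (2,4); next start ≥ 4 → (4,5); next start ≥ 5 → (6,7); next start ≥ 7 → (10,12); next start ≥ 12 → (13,17).
Selected 5 classes.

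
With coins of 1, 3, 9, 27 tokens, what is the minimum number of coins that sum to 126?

6

126 − 4×27→18 − 2×9→0
Total coins = 4 + 2 = 6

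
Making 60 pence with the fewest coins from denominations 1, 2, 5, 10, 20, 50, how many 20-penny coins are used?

60 − 1×50→10 − 1×10→0
Count of 20: 0

0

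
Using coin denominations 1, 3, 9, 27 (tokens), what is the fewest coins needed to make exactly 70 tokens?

6

Greedy: take as many of the largest coin as possible, then repeat with the remainder.
70 − 2×27→16 − 1×9→7 − 2×3→1 − 1×1→0
Total coins = 2 + 1 + 2 + 1 = 6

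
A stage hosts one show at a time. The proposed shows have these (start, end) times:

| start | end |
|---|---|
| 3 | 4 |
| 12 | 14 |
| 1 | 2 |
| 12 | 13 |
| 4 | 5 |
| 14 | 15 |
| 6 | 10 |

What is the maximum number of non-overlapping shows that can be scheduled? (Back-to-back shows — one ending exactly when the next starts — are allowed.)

6

Sorted by end: (1,2)  (3,4)  (4,5)  (6,10)  (12,13)  (12,14)  (14,15)
take (1,2); take (3,4); take (4,5); take (6,10); take (12,13); take (14,15).
Selected 6 shows.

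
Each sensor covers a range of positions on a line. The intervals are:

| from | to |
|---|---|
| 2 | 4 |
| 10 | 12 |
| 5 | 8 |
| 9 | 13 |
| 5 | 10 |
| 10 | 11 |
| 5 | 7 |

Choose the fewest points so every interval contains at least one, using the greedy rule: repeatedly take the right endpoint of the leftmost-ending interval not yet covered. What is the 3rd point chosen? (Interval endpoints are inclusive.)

Sort by right endpoint; whenever an interval is uncovered, place a point at its right end.
Sorted: [2,4] [5,7] [5,8] [5,10] [10,11] [10,12] [9,13]
{[2,4]} hit by 4; {[5,7],[5,8],[5,10]} hit by 7; {[10,11],[10,12],[9,13]} hit by 11.
Points: 4, 7, 11 (3 total).

11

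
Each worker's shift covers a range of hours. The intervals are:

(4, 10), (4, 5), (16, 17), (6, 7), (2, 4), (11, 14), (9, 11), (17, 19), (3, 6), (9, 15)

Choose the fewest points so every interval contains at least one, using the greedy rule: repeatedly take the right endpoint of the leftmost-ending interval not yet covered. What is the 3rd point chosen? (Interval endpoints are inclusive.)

By right end: [2,4]  [4,5]  [3,6]  [6,7]  [4,10]  [9,11]  [11,14]  [9,15]  [16,17]  [17,19]
[2,4] uncovered → point at 4; [6,7] uncovered → point at 7; [9,11] uncovered → point at 11; [16,17] uncovered → point at 17.
Points: 4, 7, 11, 17 (4 total).

11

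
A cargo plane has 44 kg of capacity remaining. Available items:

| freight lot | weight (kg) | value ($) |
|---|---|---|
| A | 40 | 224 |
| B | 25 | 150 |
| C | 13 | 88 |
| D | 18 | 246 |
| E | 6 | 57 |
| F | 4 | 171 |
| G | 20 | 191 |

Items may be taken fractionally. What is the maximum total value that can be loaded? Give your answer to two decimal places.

Sort by value per unit weight and fill in that order.
Order: F (171/4=42.75) > D (246/18=13.67) > G (191/20=9.55) > E (57/6=9.50) > C (88/13=6.77) > B (150/25=6.00) > A (224/40=5.60)
Fill: take F (4 @ 171) → take D (18 @ 246) → take G (20 @ 191) → take 2/6 of E → 19.00; 44/44 used.
Total value = 627.00

627.00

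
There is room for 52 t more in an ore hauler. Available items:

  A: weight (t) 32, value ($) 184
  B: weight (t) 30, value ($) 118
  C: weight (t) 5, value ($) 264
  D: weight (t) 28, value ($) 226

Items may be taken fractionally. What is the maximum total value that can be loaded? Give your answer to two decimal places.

599.25

Sort by value per unit weight and fill in that order.
Order: C (264/5=52.80) > D (226/28=8.07) > A (184/32=5.75) > B (118/30=3.93)
Fill: take C (5 @ 264) → take D (28 @ 226) → take 19/32 of A → 109.25; 52/52 used.
Total value = 599.25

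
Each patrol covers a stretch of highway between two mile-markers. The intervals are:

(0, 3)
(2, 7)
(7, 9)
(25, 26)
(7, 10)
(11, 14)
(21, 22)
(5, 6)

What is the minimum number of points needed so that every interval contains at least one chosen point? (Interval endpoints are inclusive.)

6

Process intervals by earliest right end; each time one isn't hit yet, stab at its right endpoint.
By right end: [0,3]  [5,6]  [2,7]  [7,9]  [7,10]  [11,14]  [21,22]  [25,26]
[0,3] uncovered → point at 3; [5,6] uncovered → point at 6; [7,9] uncovered → point at 9; [11,14] uncovered → point at 14; [21,22] uncovered → point at 22; [25,26] uncovered → point at 26.
Points: 3, 6, 9, 14, 22, 26 (6 total).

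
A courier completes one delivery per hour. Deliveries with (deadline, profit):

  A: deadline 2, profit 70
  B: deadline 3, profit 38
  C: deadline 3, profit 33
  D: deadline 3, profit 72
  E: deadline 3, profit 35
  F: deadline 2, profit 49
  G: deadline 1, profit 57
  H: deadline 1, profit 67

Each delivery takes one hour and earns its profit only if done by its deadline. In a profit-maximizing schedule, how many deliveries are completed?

3

Take jobs in profit order; each goes to the latest open slot no later than its deadline.
Profit order: D=72 A=70 H=67 G=57 F=49 B=38 E=35 C=33
Assign: D→slot 3, A→slot 2, H→slot 1, G skipped, F skipped, B skipped, E skipped, C skipped.
Slots: [1:H] [2:A] [3:D]
3 of 8 scheduled.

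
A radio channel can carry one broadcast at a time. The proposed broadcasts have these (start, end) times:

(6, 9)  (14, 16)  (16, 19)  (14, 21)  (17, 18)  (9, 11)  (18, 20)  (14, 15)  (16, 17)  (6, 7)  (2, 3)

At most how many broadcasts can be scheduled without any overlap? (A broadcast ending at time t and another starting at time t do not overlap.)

7

Sort by end time and greedily take each interval whose start is ≥ the last chosen end.
Sorted by end: (2,3)  (6,7)  (6,9)  (9,11)  (14,15)  (14,16)  (16,17)  (17,18)  (16,19)  (18,20)  (14,21)
take (2,3); take (6,7); take (9,11); take (14,15); take (16,17); take (17,18); take (18,20).
Selected 7 broadcasts.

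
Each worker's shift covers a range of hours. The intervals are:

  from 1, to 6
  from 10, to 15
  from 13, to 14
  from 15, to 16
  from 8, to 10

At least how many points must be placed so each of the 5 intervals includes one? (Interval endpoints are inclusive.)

Sort by right endpoint; whenever an interval is uncovered, place a point at its right end.
By right end: [1,6]  [8,10]  [13,14]  [10,15]  [15,16]
[1,6] uncovered → point at 6; [8,10] uncovered → point at 10; [13,14] uncovered → point at 14; [15,16] uncovered → point at 16.
Points: 6, 10, 14, 16 (4 total).

4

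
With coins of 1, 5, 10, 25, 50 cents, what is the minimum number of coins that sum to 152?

152 − 3×50→2 − 2×1→0
Total coins = 3 + 2 = 5

5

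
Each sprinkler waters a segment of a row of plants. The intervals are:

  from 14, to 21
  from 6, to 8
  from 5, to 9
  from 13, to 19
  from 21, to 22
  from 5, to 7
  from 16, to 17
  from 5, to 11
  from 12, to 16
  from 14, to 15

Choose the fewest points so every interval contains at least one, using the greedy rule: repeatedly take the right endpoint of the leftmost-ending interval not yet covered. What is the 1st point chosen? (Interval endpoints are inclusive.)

Sort by right endpoint; whenever an interval is uncovered, place a point at its right end.
By right end: [5,7]  [6,8]  [5,9]  [5,11]  [14,15]  [12,16]  [16,17]  [13,19]  [14,21]  [21,22]
[5,7] uncovered → point at 7; [14,15] uncovered → point at 15; [16,17] uncovered → point at 17; [21,22] uncovered → point at 22.
Points: 7, 15, 17, 22 (4 total).

7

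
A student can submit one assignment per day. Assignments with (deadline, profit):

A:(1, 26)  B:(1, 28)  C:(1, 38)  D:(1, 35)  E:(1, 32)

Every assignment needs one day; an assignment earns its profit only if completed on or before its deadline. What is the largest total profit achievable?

Profit order: C=38 D=35 E=32 B=28 A=26
Assign: C→slot 1, D skipped, E skipped, B skipped, A skipped.
Slots: [1:C]
Profit = 38 = 38

38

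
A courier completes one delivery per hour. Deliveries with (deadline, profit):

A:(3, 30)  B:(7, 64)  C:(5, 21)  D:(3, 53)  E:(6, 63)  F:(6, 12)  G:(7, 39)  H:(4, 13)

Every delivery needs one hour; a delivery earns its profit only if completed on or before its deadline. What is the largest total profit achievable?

By profit: B(d7,64), E(d6,63), D(d3,53), G(d7,39), A(d3,30), C(d5,21), H(d4,13), F(d6,12)
B→slot 7; E→slot 6; D→slot 3; G→slot 5; A→slot 2; C→slot 4; H→slot 1; F skipped.
Profit = 13 + 30 + 53 + 21 + 39 + 63 + 64 = 283

283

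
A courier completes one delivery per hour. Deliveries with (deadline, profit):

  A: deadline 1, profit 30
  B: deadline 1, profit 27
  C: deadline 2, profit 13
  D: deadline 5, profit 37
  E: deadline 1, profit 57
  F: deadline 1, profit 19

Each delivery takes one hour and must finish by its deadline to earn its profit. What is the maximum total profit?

By profit: E(d1,57), D(d5,37), A(d1,30), B(d1,27), F(d1,19), C(d2,13)
E→slot 1; D→slot 5; A skipped; B skipped; F skipped; C→slot 2.
Profit = 57 + 13 + 37 = 107

107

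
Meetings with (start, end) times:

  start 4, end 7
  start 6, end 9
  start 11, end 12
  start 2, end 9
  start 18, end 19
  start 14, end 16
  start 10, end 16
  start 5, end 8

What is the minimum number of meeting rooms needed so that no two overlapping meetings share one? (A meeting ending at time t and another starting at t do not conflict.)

4

Events (time:±→running): 2:+→1 4:+→2 5:+→3 6:+→4 … peak 4.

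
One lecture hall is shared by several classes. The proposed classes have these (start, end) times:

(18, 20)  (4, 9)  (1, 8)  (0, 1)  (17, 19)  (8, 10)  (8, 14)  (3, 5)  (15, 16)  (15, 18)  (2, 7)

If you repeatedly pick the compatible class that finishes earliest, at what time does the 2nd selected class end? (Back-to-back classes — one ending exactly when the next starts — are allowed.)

By end time: (0,1), (3,5), (2,7), (1,8), (4,9), (8,10), (8,14), (15,16), (15,18), (17,19), (18,20).
Pick (0,1); next start ≥ 1 → (3,5); next start ≥ 5 → (8,10); next start ≥ 10 → (15,16); next start ≥ 16 → (17,19).
Selected: (0,1) (3,5) (8,10) (15,16) (17,19)

5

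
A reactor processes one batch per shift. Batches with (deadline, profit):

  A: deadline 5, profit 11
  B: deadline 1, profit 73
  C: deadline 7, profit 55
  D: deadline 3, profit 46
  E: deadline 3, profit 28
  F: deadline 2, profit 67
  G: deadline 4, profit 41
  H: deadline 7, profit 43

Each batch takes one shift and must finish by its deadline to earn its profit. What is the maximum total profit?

336

Take jobs in profit order; each goes to the latest open slot no later than its deadline.
Profit order: B=73 F=67 C=55 D=46 H=43 G=41 E=28 A=11
Assign: B→slot 1, F→slot 2, C→slot 7, D→slot 3, H→slot 6, G→slot 4, E skipped, A→slot 5.
Slots: [1:B] [2:F] [3:D] [4:G] [5:A] [6:H] [7:C]
Profit = 73 + 67 + 46 + 41 + 11 + 43 + 55 = 336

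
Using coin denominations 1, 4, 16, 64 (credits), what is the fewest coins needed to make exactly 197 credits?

197 − 3×64→5 − 1×4→1 − 1×1→0
Total coins = 3 + 1 + 1 = 5

5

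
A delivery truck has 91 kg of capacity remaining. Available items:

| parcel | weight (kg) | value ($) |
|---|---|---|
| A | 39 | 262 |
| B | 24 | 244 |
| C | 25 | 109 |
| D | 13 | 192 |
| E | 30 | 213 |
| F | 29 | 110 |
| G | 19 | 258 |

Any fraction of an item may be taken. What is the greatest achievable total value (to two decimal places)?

Sort by value per unit weight and fill in that order.
Order: D (192/13=14.77) > G (258/19=13.58) > B (244/24=10.17) > E (213/30=7.10) > A (262/39=6.72) > C (109/25=4.36) > F (110/29=3.79)
Fill: take D (13 @ 192) → take G (19 @ 258) → take B (24 @ 244) → take E (30 @ 213) → take 5/39 of A → 33.59; 91/91 used.
Total value = 940.59

940.59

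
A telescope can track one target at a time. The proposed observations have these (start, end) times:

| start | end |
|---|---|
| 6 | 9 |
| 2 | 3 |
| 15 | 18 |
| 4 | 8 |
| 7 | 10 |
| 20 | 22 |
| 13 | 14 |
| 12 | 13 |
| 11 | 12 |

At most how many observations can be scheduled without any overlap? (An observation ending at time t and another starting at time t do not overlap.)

7

Sorted by end: (2,3)  (4,8)  (6,9)  (7,10)  (11,12)  (12,13)  (13,14)  (15,18)  (20,22)
take (2,3); take (4,8); skip (6,9); skip (7,10); take (11,12); take (12,13); take (13,14); take (15,18); take (20,22).
Selected 7 observations.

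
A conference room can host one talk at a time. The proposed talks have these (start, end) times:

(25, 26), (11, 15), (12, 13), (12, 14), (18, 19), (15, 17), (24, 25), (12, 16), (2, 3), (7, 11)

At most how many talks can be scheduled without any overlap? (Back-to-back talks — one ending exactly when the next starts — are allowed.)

7

Sorted by end: (2,3)  (7,11)  (12,13)  (12,14)  (11,15)  (12,16)  (15,17)  (18,19)  (24,25)  (25,26)
take (2,3); take (7,11); take (12,13); skip (12,16); take (15,17); take (18,19); take (24,25); take (25,26).
Selected 7 talks.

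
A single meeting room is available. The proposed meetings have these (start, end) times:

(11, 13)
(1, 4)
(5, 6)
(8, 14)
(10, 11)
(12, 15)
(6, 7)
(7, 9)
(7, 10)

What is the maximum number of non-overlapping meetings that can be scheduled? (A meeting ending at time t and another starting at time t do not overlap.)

6

Sort by end time and greedily take each interval whose start is ≥ the last chosen end.
By end time: (1,4), (5,6), (6,7), (7,9), (7,10), (10,11), (11,13), (8,14), (12,15).
Pick (1,4); next start ≥ 4 → (5,6); next start ≥ 6 → (6,7); next start ≥ 7 → (7,9); next start ≥ 9 → (10,11); next start ≥ 11 → (11,13).
Selected 6 meetings.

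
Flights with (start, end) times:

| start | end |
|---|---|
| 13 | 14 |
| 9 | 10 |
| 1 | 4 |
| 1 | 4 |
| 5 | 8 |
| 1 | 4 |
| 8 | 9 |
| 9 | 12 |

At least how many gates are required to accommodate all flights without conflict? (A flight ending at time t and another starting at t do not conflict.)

The answer is the maximum number of intervals overlapping at any instant.
starts: [1, 1, 1, 5, 8, 9, 9, 13]
ends:   [4, 4, 4, 8, 9, 10, 12, 14]
s1→1 s1→2 s1→3  — peak 3.

3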